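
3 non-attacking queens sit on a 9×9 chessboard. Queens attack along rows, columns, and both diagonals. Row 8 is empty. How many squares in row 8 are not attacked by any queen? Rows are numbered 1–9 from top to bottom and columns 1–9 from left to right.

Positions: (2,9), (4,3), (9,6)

(2,9) attacks row 8 at column 9 and diagonals 3.
(4,3) attacks row 8 at column 3 and diagonals 7.
(9,6) attacks row 8 at column 6 and diagonals 5, 7.
Attacked columns: {3, 5, 6, 7, 9}. Safe: {1, 2, 4, 8}.

4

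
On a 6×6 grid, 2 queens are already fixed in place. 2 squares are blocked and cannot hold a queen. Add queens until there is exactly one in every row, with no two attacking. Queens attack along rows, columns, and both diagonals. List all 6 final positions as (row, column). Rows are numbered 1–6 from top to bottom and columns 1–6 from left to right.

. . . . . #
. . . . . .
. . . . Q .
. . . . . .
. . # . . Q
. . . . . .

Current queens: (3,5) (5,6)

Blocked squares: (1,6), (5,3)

Row 1: attacked by (3,5)→{3,5}; (5,6)→{2,6}. Blocked: 6. Safe: 1, 4. Place at column 4.
Row 2: attacked by (1,4)→{3,4,5}; (3,5)→{4,5,6}; (5,6)→{3,6}. Safe: 1, 2. Place at column 1.
Row 4: attacked by (1,4)→{1,4}; (2,1)→{1,3}; (3,5)→{4,5,6}; (5,6)→{5,6}. Safe: 2. Place at column 2.
Row 6: attacked by (1,4)→{4}; (2,1)→{1,5}; (3,5)→{2,5}; (4,2)→{2,4}; (5,6)→{5,6}. Safe: 3. Place at column 3.
Columns [4, 1, 5, 2, 6, 3], r−c [-3, 1, -2, 2, -1, 3], r+c [5, 3, 8, 6, 11, 9] are all distinct, so no two queens attack.

(1,4) (2,1) (3,5) (4,2) (5,6) (6,3)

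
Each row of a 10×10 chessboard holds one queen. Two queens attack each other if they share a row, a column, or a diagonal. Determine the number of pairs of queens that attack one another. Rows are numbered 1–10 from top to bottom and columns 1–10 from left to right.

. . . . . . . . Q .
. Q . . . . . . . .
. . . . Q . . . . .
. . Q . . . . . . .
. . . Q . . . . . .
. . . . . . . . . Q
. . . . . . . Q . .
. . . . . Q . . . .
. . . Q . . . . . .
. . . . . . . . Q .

Same column: (1,9)–(10,9) (column 9); (5,4)–(9,4) (column 4).
Same diagonal: (4,3)–(5,4) (|4−5| = |3−4| = 1); (4,3)–(10,9) (|4−10| = |3−9| = 6); (5,4)–(10,9) (|5−10| = |4−9| = 5).
Total attacking pairs: 5.

5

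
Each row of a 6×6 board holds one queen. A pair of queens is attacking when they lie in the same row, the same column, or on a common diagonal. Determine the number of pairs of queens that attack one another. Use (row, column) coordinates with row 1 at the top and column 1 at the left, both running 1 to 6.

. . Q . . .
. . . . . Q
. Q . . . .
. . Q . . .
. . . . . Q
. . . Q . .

Same column: (1,3)–(4,3) (column 3); (2,6)–(5,6) (column 6).
Same diagonal: (3,2)–(4,3) (|3−4| = |2−3| = 1).
Total attacking pairs: 3.

3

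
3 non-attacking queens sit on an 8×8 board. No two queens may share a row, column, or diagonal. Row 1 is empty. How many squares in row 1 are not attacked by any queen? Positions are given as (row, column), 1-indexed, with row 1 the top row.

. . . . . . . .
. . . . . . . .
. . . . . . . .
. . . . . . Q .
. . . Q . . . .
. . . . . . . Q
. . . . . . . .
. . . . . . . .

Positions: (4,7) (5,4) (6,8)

(4,7) attacks row 1 at column 7 and diagonals 4.
(5,4) attacks row 1 at column 4 and diagonals 8.
(6,8) attacks row 1 at column 8 and diagonals 3.
Attacked columns: {3, 4, 7, 8}. Safe: {1, 2, 5, 6}.

4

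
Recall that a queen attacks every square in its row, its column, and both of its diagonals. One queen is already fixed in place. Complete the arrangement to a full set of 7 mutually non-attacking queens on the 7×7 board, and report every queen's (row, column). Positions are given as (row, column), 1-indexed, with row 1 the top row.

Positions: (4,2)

Row 1: attacked by (4,2)→{2,5}. Safe: 1, 3, 4, 6, 7. Place at column 4.
Row 2: attacked by (1,4)→{3,4,5}; (4,2)→{2,4}. Safe: 1, 6, 7. Place at column 7.
Row 3: attacked by (1,4)→{2,4,6}; (2,7)→{6,7}; (4,2)→{1,2,3}. Safe: 5. Place at column 5.
Row 5: attacked by (1,4)→{4}; (2,7)→{4,7}; (3,5)→{3,5,7}; (4,2)→{1,2,3}. Safe: 6. Place at column 6.
Row 6: attacked by (1,4)→{4}; (2,7)→{3,7}; (3,5)→{2,5}; (4,2)→{2,4}; (5,6)→{5,6,7}. Safe: 1. Place at column 1.
Row 7: attacked by (1,4)→{4}; (2,7)→{2,7}; (3,5)→{1,5}; (4,2)→{2,5}; (5,6)→{4,6}; (6,1)→{1,2}. Safe: 3. Place at column 3.
Columns [4, 7, 5, 2, 6, 1, 3], r−c [-3, -5, -2, 2, -1, 5, 4], r+c [5, 9, 8, 6, 11, 7, 10] are all distinct, so no two queens attack.

(1,4) (2,7) (3,5) (4,2) (5,6) (6,1) (7,3)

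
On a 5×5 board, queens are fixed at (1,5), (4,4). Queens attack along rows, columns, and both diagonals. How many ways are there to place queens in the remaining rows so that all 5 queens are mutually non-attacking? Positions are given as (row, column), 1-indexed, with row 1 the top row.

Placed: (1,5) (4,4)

Branch on row 2: col 1 → 0; col 3 → 1.
Sum: 0 + 1 = 1.

1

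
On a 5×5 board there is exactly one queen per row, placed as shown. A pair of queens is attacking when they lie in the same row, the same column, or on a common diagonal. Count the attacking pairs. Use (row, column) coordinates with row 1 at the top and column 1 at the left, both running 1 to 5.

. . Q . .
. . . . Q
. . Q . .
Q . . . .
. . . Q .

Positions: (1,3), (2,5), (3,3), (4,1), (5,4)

1

Same column: (1,3)–(3,3) (column 3).
Total attacking pairs: 1.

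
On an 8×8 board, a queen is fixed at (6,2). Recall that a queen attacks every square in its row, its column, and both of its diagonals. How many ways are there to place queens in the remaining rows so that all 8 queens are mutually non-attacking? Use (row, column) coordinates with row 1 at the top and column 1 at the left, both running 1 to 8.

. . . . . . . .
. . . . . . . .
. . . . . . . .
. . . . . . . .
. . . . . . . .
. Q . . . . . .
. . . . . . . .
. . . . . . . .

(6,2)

Branch on row 1: col 1 → 1; col 3 → 2; col 4 → 3; col 5 → 3; col 6 → 4; col 8 → 1.
Sum: 1 + 2 + 3 + 3 + 4 + 1 = 14.

14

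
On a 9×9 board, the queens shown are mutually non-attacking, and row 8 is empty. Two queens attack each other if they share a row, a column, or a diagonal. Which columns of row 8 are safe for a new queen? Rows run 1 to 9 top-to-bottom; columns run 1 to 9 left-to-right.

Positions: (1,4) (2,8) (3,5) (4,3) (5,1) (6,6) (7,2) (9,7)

columns 9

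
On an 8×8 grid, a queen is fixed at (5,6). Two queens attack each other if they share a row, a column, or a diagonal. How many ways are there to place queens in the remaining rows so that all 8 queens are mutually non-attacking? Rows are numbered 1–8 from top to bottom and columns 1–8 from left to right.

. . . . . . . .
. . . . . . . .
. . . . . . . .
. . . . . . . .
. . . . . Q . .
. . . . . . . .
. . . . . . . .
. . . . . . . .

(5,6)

Branch on row 1: col 1 → 0; col 3 → 2; col 4 → 6; col 5 → 0; col 7 → 3; col 8 → 1.
Sum: 0 + 2 + 6 + 0 + 3 + 1 = 12.

12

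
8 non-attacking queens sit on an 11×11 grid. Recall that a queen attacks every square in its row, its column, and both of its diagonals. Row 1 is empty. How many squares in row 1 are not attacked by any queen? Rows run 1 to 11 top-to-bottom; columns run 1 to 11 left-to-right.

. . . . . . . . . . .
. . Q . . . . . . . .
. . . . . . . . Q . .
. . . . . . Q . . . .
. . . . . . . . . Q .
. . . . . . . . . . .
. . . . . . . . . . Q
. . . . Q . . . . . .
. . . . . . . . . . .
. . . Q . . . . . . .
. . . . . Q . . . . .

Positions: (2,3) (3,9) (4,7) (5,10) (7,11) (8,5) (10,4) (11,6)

(2,3) attacks row 1 at column 3 and diagonals 2, 4.
(3,9) attacks row 1 at column 9 and diagonals 7, 11.
(4,7) attacks row 1 at column 7 and diagonals 4, 10.
(5,10) attacks row 1 at column 10 and diagonals 6.
(7,11) attacks row 1 at column 11 and diagonals 5.
(8,5) attacks row 1 at column 5.
(10,4) attacks row 1 at column 4.
(11,6) attacks row 1 at column 6.
Attacked columns: {2, 3, 4, 5, 6, 7, 9, 10, 11}. Safe: {1, 8}.

2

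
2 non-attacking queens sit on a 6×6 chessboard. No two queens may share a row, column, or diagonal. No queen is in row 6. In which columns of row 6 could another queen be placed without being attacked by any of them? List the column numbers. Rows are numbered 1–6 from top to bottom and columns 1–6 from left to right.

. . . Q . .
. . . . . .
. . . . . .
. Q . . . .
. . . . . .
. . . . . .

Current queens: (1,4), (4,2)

(1,4) attacks row 6 at column 4.
(4,2) attacks row 6 at column 2 and diagonals 4.
Attacked columns: {2, 4}. Safe: {1, 3, 5, 6}.

columns 1, 3, 5, 6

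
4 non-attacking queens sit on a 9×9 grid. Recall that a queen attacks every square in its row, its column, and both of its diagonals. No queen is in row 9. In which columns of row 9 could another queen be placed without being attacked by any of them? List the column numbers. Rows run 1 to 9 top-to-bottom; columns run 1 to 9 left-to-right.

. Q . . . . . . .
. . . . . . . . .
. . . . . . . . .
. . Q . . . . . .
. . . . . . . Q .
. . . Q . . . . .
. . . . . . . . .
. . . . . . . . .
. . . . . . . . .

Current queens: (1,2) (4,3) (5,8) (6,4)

columns 5, 6, 9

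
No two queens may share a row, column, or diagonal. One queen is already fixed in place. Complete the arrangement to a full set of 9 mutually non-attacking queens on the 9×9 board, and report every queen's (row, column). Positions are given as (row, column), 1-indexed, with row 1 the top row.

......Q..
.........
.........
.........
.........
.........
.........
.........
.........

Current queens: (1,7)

Row 2: attacked by (1,7)→{6,7,8}. Safe: 1, 2, 3, 4, 5, 9. Place at column 4.
Row 3: attacked by (1,7)→{5,7,9}; (2,4)→{3,4,5}. Safe: 1, 2, 6, 8. Place at column 1.
Row 4: attacked by (1,7)→{4,7}; (2,4)→{2,4,6}; (3,1)→{1,2}. Safe: 3, 5, 8, 9. Place at column 5.
Row 5: attacked by (1,7)→{3,7}; (2,4)→{1,4,7}; (3,1)→{1,3}; (4,5)→{4,5,6}. Safe: 2, 8, 9. Place at column 2.
Row 6: attacked by (1,7)→{2,7}; (2,4)→{4,8}; (3,1)→{1,4}; (4,5)→{3,5,7}; (5,2)→{1,2,3}. Safe: 6, 9. Place at column 9.
Row 7: attacked by (1,7)→{1,7}; (2,4)→{4,9}; (3,1)→{1,5}; (4,5)→{2,5,8}; (5,2)→{2,4}; (6,9)→{8,9}. Safe: 3, 6. Place at column 6.
Row 8: attacked by (1,7)→{7}; (2,4)→{4}; (3,1)→{1,6}; (4,5)→{1,5,9}; (5,2)→{2,5}; (6,9)→{7,9}; (7,6)→{5,6,7}. Safe: 3, 8. Place at column 8.
Row 9: attacked by (1,7)→{7}; (2,4)→{4}; (3,1)→{1,7}; (4,5)→{5}; (5,2)→{2,6}; (6,9)→{6,9}; (7,6)→{4,6,8}; (8,8)→{7,8,9}. Safe: 3. Place at column 3.
Columns [7, 4, 1, 5, 2, 9, 6, 8, 3], r−c [-6, -2, 2, -1, 3, -3, 1, 0, 6], r+c [8, 6, 4, 9, 7, 15, 13, 16, 12] are all distinct, so no two queens attack.

(1,7) (2,4) (3,1) (4,5) (5,2) (6,9) (7,6) (8,8) (9,3)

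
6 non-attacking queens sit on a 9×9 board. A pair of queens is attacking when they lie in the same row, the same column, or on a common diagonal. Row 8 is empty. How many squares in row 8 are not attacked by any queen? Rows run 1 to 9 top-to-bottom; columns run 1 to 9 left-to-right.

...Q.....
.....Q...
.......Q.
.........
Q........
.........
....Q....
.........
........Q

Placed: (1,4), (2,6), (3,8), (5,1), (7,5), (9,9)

(1,4) attacks row 8 at column 4.
(2,6) attacks row 8 at column 6.
(3,8) attacks row 8 at column 8 and diagonals 3.
(5,1) attacks row 8 at column 1 and diagonals 4.
(7,5) attacks row 8 at column 5 and diagonals 4, 6.
(9,9) attacks row 8 at column 9 and diagonals 8.
Attacked columns: {1, 3, 4, 5, 6, 8, 9}. Safe: {2, 7}.

2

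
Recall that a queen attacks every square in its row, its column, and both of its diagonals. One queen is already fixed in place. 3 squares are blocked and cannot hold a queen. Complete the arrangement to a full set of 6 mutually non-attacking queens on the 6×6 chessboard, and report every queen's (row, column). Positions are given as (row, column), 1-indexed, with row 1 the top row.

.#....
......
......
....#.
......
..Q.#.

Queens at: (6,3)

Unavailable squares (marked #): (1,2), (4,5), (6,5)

Row 1: attacked by (6,3)→{3}. Blocked: 2. Safe: 1, 4, 5, 6. Place at column 4.
Row 2: attacked by (1,4)→{3,4,5}; (6,3)→{3}. Safe: 1, 2, 6. Place at column 1.
Row 3: attacked by (1,4)→{2,4,6}; (2,1)→{1,2}; (6,3)→{3,6}. Safe: 5. Place at column 5.
Row 4: attacked by (1,4)→{1,4}; (2,1)→{1,3}; (3,5)→{4,5,6}; (6,3)→{1,3,5}. Blocked: 5. Safe: 2. Place at column 2.
Row 5: attacked by (1,4)→{4}; (2,1)→{1,4}; (3,5)→{3,5}; (4,2)→{1,2,3}; (6,3)→{2,3,4}. Safe: 6. Place at column 6.
Columns [4, 1, 5, 2, 6, 3], r−c [-3, 1, -2, 2, -1, 3], r+c [5, 3, 8, 6, 11, 9] are all distinct, so no two queens attack.

(1,4) (2,1) (3,5) (4,2) (5,6) (6,3)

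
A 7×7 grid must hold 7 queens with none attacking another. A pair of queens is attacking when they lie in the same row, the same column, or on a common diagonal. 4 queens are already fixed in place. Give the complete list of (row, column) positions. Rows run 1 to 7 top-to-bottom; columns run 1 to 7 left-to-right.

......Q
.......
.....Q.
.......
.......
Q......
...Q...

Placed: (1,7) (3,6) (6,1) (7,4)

Row 2: attacked by (1,7)→{6,7}; (3,6)→{5,6,7}; (6,1)→{1,5}; (7,4)→{4}. Safe: 2, 3. Place at column 3.
Row 4: attacked by (1,7)→{4,7}; (2,3)→{1,3,5}; (3,6)→{5,6,7}; (6,1)→{1,3}; (7,4)→{1,4,7}. Safe: 2. Place at column 2.
Row 5: attacked by (1,7)→{3,7}; (2,3)→{3,6}; (3,6)→{4,6}; (4,2)→{1,2,3}; (6,1)→{1,2}; (7,4)→{2,4,6}. Safe: 5. Place at column 5.
Columns [7, 3, 6, 2, 5, 1, 4], r−c [-6, -1, -3, 2, 0, 5, 3], r+c [8, 5, 9, 6, 10, 7, 11] are all distinct, so no two queens attack.

(1,7) (2,3) (3,6) (4,2) (5,5) (6,1) (7,4)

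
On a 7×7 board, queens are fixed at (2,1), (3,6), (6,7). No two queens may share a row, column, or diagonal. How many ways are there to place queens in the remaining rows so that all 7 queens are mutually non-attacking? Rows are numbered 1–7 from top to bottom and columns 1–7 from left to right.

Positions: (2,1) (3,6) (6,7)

3

Branch on row 1: col 3 → 2; col 5 → 1.
Sum: 2 + 1 = 3.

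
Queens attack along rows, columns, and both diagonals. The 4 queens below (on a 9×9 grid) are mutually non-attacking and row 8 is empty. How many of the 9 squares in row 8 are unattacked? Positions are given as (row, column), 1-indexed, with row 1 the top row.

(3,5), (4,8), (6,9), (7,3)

(3,5) attacks row 8 at column 5.
(4,8) attacks row 8 at column 8 and diagonals 4.
(6,9) attacks row 8 at column 9 and diagonals 7.
(7,3) attacks row 8 at column 3 and diagonals 2, 4.
Attacked columns: {2, 3, 4, 5, 7, 8, 9}. Safe: {1, 6}.

2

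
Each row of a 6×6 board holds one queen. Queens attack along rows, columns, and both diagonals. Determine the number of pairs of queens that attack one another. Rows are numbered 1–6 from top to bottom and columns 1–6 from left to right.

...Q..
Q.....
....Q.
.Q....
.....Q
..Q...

All columns are distinct and no two queens satisfy |Δrow| = |Δcol|, so no pair attacks.

0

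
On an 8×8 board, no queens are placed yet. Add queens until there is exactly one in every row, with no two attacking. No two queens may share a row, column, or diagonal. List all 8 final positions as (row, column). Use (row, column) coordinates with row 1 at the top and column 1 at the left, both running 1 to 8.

Row 1: Safe: 1, 2, 3, 4, 5, 6, 7, 8. Place at column 5.
Row 2: attacked by (1,5)→{4,5,6}. Safe: 1, 2, 3, 7, 8. Place at column 8.
Row 3: attacked by (1,5)→{3,5,7}; (2,8)→{7,8}. Safe: 1, 2, 4, 6. Place at column 4.
Row 4: attacked by (1,5)→{2,5,8}; (2,8)→{6,8}; (3,4)→{3,4,5}. Safe: 1, 7. Place at column 1.
Row 5: attacked by (1,5)→{1,5}; (2,8)→{5,8}; (3,4)→{2,4,6}; (4,1)→{1,2}. Safe: 3, 7. Place at column 7.
Row 6: attacked by (1,5)→{5}; (2,8)→{4,8}; (3,4)→{1,4,7}; (4,1)→{1,3}; (5,7)→{6,7,8}. Safe: 2. Place at column 2.
Row 7: attacked by (1,5)→{5}; (2,8)→{3,8}; (3,4)→{4,8}; (4,1)→{1,4}; (5,7)→{5,7}; (6,2)→{1,2,3}. Safe: 6. Place at column 6.
Row 8: attacked by (1,5)→{5}; (2,8)→{2,8}; (3,4)→{4}; (4,1)→{1,5}; (5,7)→{4,7}; (6,2)→{2,4}; (7,6)→{5,6,7}. Safe: 3. Place at column 3.
Columns [5, 8, 4, 1, 7, 2, 6, 3], r−c [-4, -6, -1, 3, -2, 4, 1, 5], r+c [6, 10, 7, 5, 12, 8, 13, 11] are all distinct, so no two queens attack.

(1,5) (2,8) (3,4) (4,1) (5,7) (6,2) (7,6) (8,3)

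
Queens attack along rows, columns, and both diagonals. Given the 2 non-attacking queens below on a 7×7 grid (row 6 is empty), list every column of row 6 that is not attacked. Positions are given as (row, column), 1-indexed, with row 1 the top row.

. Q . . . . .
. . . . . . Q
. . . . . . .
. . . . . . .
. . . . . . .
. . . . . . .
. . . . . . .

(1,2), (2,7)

(1,2) attacks row 6 at column 2 and diagonals 7.
(2,7) attacks row 6 at column 7 and diagonals 3.
Attacked columns: {2, 3, 7}. Safe: {1, 4, 5, 6}.

columns 1, 4, 5, 6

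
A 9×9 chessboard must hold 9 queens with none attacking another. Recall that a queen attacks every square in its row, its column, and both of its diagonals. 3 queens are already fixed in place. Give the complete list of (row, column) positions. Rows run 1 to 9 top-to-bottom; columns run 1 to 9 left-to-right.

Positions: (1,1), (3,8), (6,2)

(1,1) (2,3) (3,8) (4,6) (5,9) (6,2) (7,5) (8,7) (9,4)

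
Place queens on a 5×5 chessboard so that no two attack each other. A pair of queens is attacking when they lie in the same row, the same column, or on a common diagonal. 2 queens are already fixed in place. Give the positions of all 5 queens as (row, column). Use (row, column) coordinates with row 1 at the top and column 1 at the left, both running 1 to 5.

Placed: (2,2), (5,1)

(1,4) (2,2) (3,5) (4,3) (5,1)

Row 1: attacked by (2,2)→{1,2,3}; (5,1)→{1,5}. Safe: 4. Place at column 4.
Row 3: attacked by (1,4)→{2,4}; (2,2)→{1,2,3}; (5,1)→{1,3}. Safe: 5. Place at column 5.
Row 4: attacked by (1,4)→{1,4}; (2,2)→{2,4}; (3,5)→{4,5}; (5,1)→{1,2}. Safe: 3. Place at column 3.
Columns [4, 2, 5, 3, 1], r−c [-3, 0, -2, 1, 4], r+c [5, 4, 8, 7, 6] are all distinct, so no two queens attack.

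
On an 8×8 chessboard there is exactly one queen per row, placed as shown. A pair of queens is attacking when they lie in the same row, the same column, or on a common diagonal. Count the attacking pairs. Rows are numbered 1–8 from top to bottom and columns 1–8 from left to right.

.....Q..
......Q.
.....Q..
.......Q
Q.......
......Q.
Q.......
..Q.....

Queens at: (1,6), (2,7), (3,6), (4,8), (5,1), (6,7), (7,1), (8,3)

5

Same column: (1,6)–(3,6) (column 6); (2,7)–(6,7) (column 7); (5,1)–(7,1) (column 1).
Same diagonal: (1,6)–(2,7) (|1−2| = |6−7| = 1); (2,7)–(3,6) (|2−3| = |7−6| = 1).
Total attacking pairs: 5.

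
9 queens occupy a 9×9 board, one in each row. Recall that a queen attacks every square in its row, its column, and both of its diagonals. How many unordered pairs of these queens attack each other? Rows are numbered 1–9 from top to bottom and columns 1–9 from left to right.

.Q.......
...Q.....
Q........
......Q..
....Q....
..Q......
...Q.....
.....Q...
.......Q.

Same column: (2,4)–(7,4) (column 4).
Same diagonal: (3,1)–(8,6) (|3−8| = |1−6| = 5); (4,7)–(7,4) (|4−7| = |7−4| = 3); (6,3)–(7,4) (|6−7| = |3−4| = 1).
Total attacking pairs: 4.

4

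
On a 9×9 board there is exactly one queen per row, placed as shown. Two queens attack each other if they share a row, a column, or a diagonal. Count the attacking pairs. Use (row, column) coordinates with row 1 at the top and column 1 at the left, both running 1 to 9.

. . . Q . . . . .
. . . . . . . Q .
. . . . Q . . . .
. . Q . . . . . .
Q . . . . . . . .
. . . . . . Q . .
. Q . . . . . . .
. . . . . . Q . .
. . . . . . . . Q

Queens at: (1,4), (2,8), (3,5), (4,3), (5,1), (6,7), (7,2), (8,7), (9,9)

2

Same column: (6,7)–(8,7) (column 7).
Same diagonal: (4,3)–(8,7) (|4−8| = |3−7| = 4).
Total attacking pairs: 2.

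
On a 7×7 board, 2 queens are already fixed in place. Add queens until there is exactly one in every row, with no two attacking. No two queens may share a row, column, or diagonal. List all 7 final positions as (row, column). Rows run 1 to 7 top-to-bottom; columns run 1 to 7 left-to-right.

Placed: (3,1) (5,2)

Row 1: attacked by (3,1)→{1,3}; (5,2)→{2,6}. Safe: 4, 5, 7. Place at column 7.
Row 2: attacked by (1,7)→{6,7}; (3,1)→{1,2}; (5,2)→{2,5}. Safe: 3, 4. Place at column 4.
Row 4: attacked by (1,7)→{4,7}; (2,4)→{2,4,6}; (3,1)→{1,2}; (5,2)→{1,2,3}. Safe: 5. Place at column 5.
Row 6: attacked by (1,7)→{2,7}; (2,4)→{4}; (3,1)→{1,4}; (4,5)→{3,5,7}; (5,2)→{1,2,3}. Safe: 6. Place at column 6.
Row 7: attacked by (1,7)→{1,7}; (2,4)→{4}; (3,1)→{1,5}; (4,5)→{2,5}; (5,2)→{2,4}; (6,6)→{5,6,7}. Safe: 3. Place at column 3.
Columns [7, 4, 1, 5, 2, 6, 3], r−c [-6, -2, 2, -1, 3, 0, 4], r+c [8, 6, 4, 9, 7, 12, 10] are all distinct, so no two queens attack.

(1,7) (2,4) (3,1) (4,5) (5,2) (6,6) (7,3)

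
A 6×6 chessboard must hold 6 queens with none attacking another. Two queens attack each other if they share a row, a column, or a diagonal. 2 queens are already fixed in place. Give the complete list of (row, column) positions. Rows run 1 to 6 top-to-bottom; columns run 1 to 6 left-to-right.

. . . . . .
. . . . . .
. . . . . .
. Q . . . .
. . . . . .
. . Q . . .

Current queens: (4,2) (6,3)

Row 1: attacked by (4,2)→{2,5}; (6,3)→{3}. Safe: 1, 4, 6. Place at column 4.
Row 2: attacked by (1,4)→{3,4,5}; (4,2)→{2,4}; (6,3)→{3}. Safe: 1, 6. Place at column 1.
Row 3: attacked by (1,4)→{2,4,6}; (2,1)→{1,2}; (4,2)→{1,2,3}; (6,3)→{3,6}. Safe: 5. Place at column 5.
Row 5: attacked by (1,4)→{4}; (2,1)→{1,4}; (3,5)→{3,5}; (4,2)→{1,2,3}; (6,3)→{2,3,4}. Safe: 6. Place at column 6.
Columns [4, 1, 5, 2, 6, 3], r−c [-3, 1, -2, 2, -1, 3], r+c [5, 3, 8, 6, 11, 9] are all distinct, so no two queens attack.

(1,4) (2,1) (3,5) (4,2) (5,6) (6,3)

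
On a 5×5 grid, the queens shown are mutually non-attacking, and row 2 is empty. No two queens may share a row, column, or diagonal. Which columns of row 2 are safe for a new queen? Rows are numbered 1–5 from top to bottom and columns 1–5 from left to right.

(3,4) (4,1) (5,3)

columns 2

(3,4) attacks row 2 at column 4 and diagonals 3, 5.
(4,1) attacks row 2 at column 1 and diagonals 3.
(5,3) attacks row 2 at column 3.
Attacked columns: {1, 3, 4, 5}. Safe: {2}.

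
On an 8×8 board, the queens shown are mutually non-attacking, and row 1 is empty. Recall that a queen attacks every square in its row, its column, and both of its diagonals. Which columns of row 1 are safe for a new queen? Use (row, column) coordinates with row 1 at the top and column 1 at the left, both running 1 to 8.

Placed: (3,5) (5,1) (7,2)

(3,5) attacks row 1 at column 5 and diagonals 3, 7.
(5,1) attacks row 1 at column 1 and diagonals 5.
(7,2) attacks row 1 at column 2 and diagonals 8.
Attacked columns: {1, 2, 3, 5, 7, 8}. Safe: {4, 6}.

columns 4, 6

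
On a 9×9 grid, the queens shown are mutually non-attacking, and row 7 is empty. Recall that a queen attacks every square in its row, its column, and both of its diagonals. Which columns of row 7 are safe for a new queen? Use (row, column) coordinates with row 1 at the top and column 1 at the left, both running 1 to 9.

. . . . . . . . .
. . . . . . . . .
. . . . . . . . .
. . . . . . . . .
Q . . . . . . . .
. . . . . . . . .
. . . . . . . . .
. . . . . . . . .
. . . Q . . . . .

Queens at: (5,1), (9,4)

(5,1) attacks row 7 at column 1 and diagonals 3.
(9,4) attacks row 7 at column 4 and diagonals 2, 6.
Attacked columns: {1, 2, 3, 4, 6}. Safe: {5, 7, 8, 9}.

columns 5, 7, 8, 9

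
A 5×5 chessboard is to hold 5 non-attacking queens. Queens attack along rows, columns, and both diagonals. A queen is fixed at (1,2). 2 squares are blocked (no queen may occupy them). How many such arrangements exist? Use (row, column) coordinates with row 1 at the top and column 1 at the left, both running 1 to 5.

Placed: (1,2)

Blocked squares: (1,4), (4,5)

Branch on row 2: col 4 → 1; col 5 → 1.
Sum: 1 + 1 = 2.

2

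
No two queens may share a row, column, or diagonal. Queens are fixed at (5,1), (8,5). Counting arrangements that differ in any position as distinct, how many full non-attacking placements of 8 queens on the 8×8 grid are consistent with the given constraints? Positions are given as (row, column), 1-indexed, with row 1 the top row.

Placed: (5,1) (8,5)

Branch on row 1: col 2 → 1; col 3 → 2; col 4 → 0; col 6 → 1; col 7 → 1; col 8 → 0.
Sum: 1 + 2 + 0 + 1 + 1 + 0 = 5.

5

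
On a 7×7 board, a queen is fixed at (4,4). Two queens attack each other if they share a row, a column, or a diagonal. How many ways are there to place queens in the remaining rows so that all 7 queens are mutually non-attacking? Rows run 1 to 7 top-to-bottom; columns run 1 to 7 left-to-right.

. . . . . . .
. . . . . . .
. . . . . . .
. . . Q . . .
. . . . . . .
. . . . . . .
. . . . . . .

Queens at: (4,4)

8

Branch on row 1: col 2 → 2; col 3 → 2; col 5 → 2; col 6 → 2.
Sum: 2 + 2 + 2 + 2 = 8.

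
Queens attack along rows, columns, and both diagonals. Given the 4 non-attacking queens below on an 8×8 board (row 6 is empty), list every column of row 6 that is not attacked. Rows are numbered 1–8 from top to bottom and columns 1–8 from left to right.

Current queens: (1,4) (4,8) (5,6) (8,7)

columns 1, 2, 3

(1,4) attacks row 6 at column 4.
(4,8) attacks row 6 at column 8 and diagonals 6.
(5,6) attacks row 6 at column 6 and diagonals 5, 7.
(8,7) attacks row 6 at column 7 and diagonals 5.
Attacked columns: {4, 5, 6, 7, 8}. Safe: {1, 2, 3}.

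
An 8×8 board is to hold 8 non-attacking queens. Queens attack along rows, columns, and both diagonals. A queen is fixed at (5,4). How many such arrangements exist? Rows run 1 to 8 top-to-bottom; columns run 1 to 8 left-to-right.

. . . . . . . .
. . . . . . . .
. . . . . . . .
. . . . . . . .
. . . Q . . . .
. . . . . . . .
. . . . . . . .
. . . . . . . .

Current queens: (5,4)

Branch on row 1: col 1 → 0; col 2 → 1; col 3 → 3; col 5 → 1; col 6 → 3; col 7 → 0.
Sum: 0 + 1 + 3 + 1 + 3 + 0 = 8.

8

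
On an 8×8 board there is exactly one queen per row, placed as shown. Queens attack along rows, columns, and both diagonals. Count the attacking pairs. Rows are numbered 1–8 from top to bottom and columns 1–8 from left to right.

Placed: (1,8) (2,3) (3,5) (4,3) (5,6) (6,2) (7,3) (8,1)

7

Same column: (2,3)–(4,3) (column 3); (2,3)–(7,3) (column 3); (4,3)–(7,3) (column 3).
Same diagonal: (1,8)–(8,1) (|1−8| = |8−1| = 7); (2,3)–(5,6) (|2−5| = |3−6| = 3); (3,5)–(6,2) (|3−6| = |5−2| = 3); (6,2)–(7,3) (|6−7| = |2−3| = 1).
Total attacking pairs: 7.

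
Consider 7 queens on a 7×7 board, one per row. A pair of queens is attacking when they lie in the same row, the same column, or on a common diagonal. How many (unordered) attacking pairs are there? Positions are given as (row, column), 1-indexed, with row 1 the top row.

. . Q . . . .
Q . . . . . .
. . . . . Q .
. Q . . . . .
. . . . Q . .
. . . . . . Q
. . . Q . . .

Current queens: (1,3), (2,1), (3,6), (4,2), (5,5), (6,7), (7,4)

All columns are distinct and no two queens satisfy |Δrow| = |Δcol|, so no pair attacks.

0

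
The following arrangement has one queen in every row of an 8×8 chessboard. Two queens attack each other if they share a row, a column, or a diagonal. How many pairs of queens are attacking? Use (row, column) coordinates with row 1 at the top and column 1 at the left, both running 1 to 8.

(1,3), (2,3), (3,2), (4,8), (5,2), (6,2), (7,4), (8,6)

Same column: (1,3)–(2,3) (column 3); (3,2)–(5,2) (column 2); (3,2)–(6,2) (column 2); (5,2)–(6,2) (column 2).
Same diagonal: (2,3)–(3,2) (|2−3| = |3−2| = 1); (5,2)–(7,4) (|5−7| = |2−4| = 2).
Total attacking pairs: 6.

6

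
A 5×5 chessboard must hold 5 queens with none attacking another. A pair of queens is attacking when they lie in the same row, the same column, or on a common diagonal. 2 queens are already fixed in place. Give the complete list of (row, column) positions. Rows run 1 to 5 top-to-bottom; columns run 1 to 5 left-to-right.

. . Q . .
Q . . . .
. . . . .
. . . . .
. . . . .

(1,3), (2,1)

(1,3) (2,1) (3,4) (4,2) (5,5)

Row 3: attacked by (1,3)→{1,3,5}; (2,1)→{1,2}. Safe: 4. Place at column 4.
Row 4: attacked by (1,3)→{3}; (2,1)→{1,3}; (3,4)→{3,4,5}. Safe: 2. Place at column 2.
Row 5: attacked by (1,3)→{3}; (2,1)→{1,4}; (3,4)→{2,4}; (4,2)→{1,2,3}. Safe: 5. Place at column 5.
Columns [3, 1, 4, 2, 5], r−c [-2, 1, -1, 2, 0], r+c [4, 3, 7, 6, 10] are all distinct, so no two queens attack.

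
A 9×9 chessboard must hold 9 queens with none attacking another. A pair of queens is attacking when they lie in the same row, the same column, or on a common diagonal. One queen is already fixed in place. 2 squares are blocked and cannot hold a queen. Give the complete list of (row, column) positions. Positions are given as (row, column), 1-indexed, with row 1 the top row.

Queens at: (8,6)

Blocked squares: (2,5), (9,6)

Row 1: attacked by (8,6)→{6}. Safe: 1, 2, 3, 4, 5, 7, 8, 9. Place at column 5.
Row 2: attacked by (1,5)→{4,5,6}; (8,6)→{6}. Blocked: 5. Safe: 1, 2, 3, 7, 8, 9. Place at column 9.
Row 3: attacked by (1,5)→{3,5,7}; (2,9)→{8,9}; (8,6)→{1,6}. Safe: 2, 4. Place at column 2.
Row 4: attacked by (1,5)→{2,5,8}; (2,9)→{7,9}; (3,2)→{1,2,3}; (8,6)→{2,6}. Safe: 4. Place at column 4.
Row 5: attacked by (1,5)→{1,5,9}; (2,9)→{6,9}; (3,2)→{2,4}; (4,4)→{3,4,5}; (8,6)→{3,6,9}. Safe: 7, 8. Place at column 7.
Row 6: attacked by (1,5)→{5}; (2,9)→{5,9}; (3,2)→{2,5}; (4,4)→{2,4,6}; (5,7)→{6,7,8}; (8,6)→{4,6,8}. Safe: 1, 3. Place at column 3.
Row 7: attacked by (1,5)→{5}; (2,9)→{4,9}; (3,2)→{2,6}; (4,4)→{1,4,7}; (5,7)→{5,7,9}; (6,3)→{2,3,4}; (8,6)→{5,6,7}. Safe: 8. Place at column 8.
Row 9: attacked by (1,5)→{5}; (2,9)→{2,9}; (3,2)→{2,8}; (4,4)→{4,9}; (5,7)→{3,7}; (6,3)→{3,6}; (7,8)→{6,8}; (8,6)→{5,6,7}. Blocked: 6. Safe: 1. Place at column 1.
Columns [5, 9, 2, 4, 7, 3, 8, 6, 1], r−c [-4, -7, 1, 0, -2, 3, -1, 2, 8], r+c [6, 11, 5, 8, 12, 9, 15, 14, 10] are all distinct, so no two queens attack.

(1,5) (2,9) (3,2) (4,4) (5,7) (6,3) (7,8) (8,6) (9,1)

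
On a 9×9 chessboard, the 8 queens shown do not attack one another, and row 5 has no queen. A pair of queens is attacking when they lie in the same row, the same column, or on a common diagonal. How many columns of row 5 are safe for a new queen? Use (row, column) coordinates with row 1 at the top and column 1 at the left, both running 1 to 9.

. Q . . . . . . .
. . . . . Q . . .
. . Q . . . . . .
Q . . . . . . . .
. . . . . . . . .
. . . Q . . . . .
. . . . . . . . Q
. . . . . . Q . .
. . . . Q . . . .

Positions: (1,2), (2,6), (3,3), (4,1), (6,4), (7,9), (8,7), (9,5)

(1,2) attacks row 5 at column 2 and diagonals 6.
(2,6) attacks row 5 at column 6 and diagonals 3, 9.
(3,3) attacks row 5 at column 3 and diagonals 1, 5.
(4,1) attacks row 5 at column 1 and diagonals 2.
(6,4) attacks row 5 at column 4 and diagonals 3, 5.
(7,9) attacks row 5 at column 9 and diagonals 7.
(8,7) attacks row 5 at column 7 and diagonals 4.
(9,5) attacks row 5 at column 5 and diagonals 1, 9.
Attacked columns: {1, 2, 3, 4, 5, 6, 7, 9}. Safe: {8}.

1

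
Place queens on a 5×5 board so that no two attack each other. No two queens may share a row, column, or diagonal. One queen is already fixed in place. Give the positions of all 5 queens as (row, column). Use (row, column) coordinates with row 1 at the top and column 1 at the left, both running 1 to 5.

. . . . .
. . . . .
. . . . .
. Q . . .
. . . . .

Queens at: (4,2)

(1,1) (2,3) (3,5) (4,2) (5,4)

Row 1: attacked by (4,2)→{2,5}. Safe: 1, 3, 4. Place at column 1.
Row 2: attacked by (1,1)→{1,2}; (4,2)→{2,4}. Safe: 3, 5. Place at column 3.
Row 3: attacked by (1,1)→{1,3}; (2,3)→{2,3,4}; (4,2)→{1,2,3}. Safe: 5. Place at column 5.
Row 5: attacked by (1,1)→{1,5}; (2,3)→{3}; (3,5)→{3,5}; (4,2)→{1,2,3}. Safe: 4. Place at column 4.
Columns [1, 3, 5, 2, 4], r−c [0, -1, -2, 2, 1], r+c [2, 5, 8, 6, 9] are all distinct, so no two queens attack.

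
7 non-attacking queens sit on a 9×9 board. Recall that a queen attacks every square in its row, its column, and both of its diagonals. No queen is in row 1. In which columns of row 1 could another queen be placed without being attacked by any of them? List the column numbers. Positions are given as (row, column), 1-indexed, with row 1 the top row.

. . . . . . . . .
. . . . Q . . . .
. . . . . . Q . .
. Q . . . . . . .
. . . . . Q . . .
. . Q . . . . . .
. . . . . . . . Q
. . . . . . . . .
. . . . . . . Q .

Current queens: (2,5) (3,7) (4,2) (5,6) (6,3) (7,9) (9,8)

(2,5) attacks row 1 at column 5 and diagonals 4, 6.
(3,7) attacks row 1 at column 7 and diagonals 5, 9.
(4,2) attacks row 1 at column 2 and diagonals 5.
(5,6) attacks row 1 at column 6 and diagonals 2.
(6,3) attacks row 1 at column 3 and diagonals 8.
(7,9) attacks row 1 at column 9 and diagonals 3.
(9,8) attacks row 1 at column 8.
Attacked columns: {2, 3, 4, 5, 6, 7, 8, 9}. Safe: {1}.

columns 1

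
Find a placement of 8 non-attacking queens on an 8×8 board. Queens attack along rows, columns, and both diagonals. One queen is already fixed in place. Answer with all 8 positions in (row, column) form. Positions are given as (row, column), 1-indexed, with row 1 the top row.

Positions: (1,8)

Row 2: attacked by (1,8)→{7,8}. Safe: 1, 2, 3, 4, 5, 6. Place at column 2.
Row 3: attacked by (1,8)→{6,8}; (2,2)→{1,2,3}. Safe: 4, 5, 7. Place at column 5.
Row 4: attacked by (1,8)→{5,8}; (2,2)→{2,4}; (3,5)→{4,5,6}. Safe: 1, 3, 7. Place at column 3.
Row 5: attacked by (1,8)→{4,8}; (2,2)→{2,5}; (3,5)→{3,5,7}; (4,3)→{2,3,4}. Safe: 1, 6. Place at column 1.
Row 6: attacked by (1,8)→{3,8}; (2,2)→{2,6}; (3,5)→{2,5,8}; (4,3)→{1,3,5}; (5,1)→{1,2}. Safe: 4, 7. Place at column 7.
Row 7: attacked by (1,8)→{2,8}; (2,2)→{2,7}; (3,5)→{1,5}; (4,3)→{3,6}; (5,1)→{1,3}; (6,7)→{6,7,8}. Safe: 4. Place at column 4.
Row 8: attacked by (1,8)→{1,8}; (2,2)→{2,8}; (3,5)→{5}; (4,3)→{3,7}; (5,1)→{1,4}; (6,7)→{5,7}; (7,4)→{3,4,5}. Safe: 6. Place at column 6.
Columns [8, 2, 5, 3, 1, 7, 4, 6], r−c [-7, 0, -2, 1, 4, -1, 3, 2], r+c [9, 4, 8, 7, 6, 13, 11, 14] are all distinct, so no two queens attack.

(1,8) (2,2) (3,5) (4,3) (5,1) (6,7) (7,4) (8,6)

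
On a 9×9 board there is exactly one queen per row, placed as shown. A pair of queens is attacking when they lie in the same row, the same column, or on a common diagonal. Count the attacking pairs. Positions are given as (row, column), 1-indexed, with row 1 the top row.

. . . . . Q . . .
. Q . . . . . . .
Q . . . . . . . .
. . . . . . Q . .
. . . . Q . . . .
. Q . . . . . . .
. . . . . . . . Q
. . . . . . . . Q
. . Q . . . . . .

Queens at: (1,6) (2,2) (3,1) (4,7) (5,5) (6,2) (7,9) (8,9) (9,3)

4

Same column: (2,2)–(6,2) (column 2); (7,9)–(8,9) (column 9).
Same diagonal: (2,2)–(3,1) (|2−3| = |2−1| = 1); (2,2)–(5,5) (|2−5| = |2−5| = 3).
Total attacking pairs: 4.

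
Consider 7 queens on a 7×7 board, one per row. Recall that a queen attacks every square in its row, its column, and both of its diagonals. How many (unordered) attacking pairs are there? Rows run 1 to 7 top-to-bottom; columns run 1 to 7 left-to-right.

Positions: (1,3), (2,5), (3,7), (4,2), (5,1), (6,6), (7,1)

Same column: (5,1)–(7,1) (column 1).
Same diagonal: (4,2)–(5,1) (|4−5| = |2−1| = 1).
Total attacking pairs: 2.

2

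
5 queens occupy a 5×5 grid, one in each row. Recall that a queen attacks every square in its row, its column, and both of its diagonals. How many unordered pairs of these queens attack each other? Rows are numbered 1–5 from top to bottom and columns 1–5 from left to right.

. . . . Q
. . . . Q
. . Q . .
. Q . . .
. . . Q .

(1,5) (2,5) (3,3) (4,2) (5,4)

4

Same column: (1,5)–(2,5) (column 5).
Same diagonal: (1,5)–(3,3) (|1−3| = |5−3| = 2); (1,5)–(4,2) (|1−4| = |5−2| = 3); (3,3)–(4,2) (|3−4| = |3−2| = 1).
Total attacking pairs: 4.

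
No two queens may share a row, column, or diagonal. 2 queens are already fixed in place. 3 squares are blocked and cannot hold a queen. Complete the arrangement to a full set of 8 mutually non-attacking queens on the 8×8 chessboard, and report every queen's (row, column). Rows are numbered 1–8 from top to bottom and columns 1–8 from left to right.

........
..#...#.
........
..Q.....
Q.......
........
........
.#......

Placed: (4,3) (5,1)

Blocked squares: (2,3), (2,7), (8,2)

(1,4) (2,8) (3,5) (4,3) (5,1) (6,7) (7,2) (8,6)

Row 1: attacked by (4,3)→{3,6}; (5,1)→{1,5}. Safe: 2, 4, 7, 8. Place at column 4.
Row 2: attacked by (1,4)→{3,4,5}; (4,3)→{1,3,5}; (5,1)→{1,4}. Blocked: 3,7. Safe: 2, 6, 8. Place at column 8.
Row 3: attacked by (1,4)→{2,4,6}; (2,8)→{7,8}; (4,3)→{2,3,4}; (5,1)→{1,3}. Safe: 5. Place at column 5.
Row 6: attacked by (1,4)→{4}; (2,8)→{4,8}; (3,5)→{2,5,8}; (4,3)→{1,3,5}; (5,1)→{1,2}. Safe: 6, 7. Place at column 7.
Row 7: attacked by (1,4)→{4}; (2,8)→{3,8}; (3,5)→{1,5}; (4,3)→{3,6}; (5,1)→{1,3}; (6,7)→{6,7,8}. Safe: 2. Place at column 2.
Row 8: attacked by (1,4)→{4}; (2,8)→{2,8}; (3,5)→{5}; (4,3)→{3,7}; (5,1)→{1,4}; (6,7)→{5,7}; (7,2)→{1,2,3}. Blocked: 2. Safe: 6. Place at column 6.
Columns [4, 8, 5, 3, 1, 7, 2, 6], r−c [-3, -6, -2, 1, 4, -1, 5, 2], r+c [5, 10, 8, 7, 6, 13, 9, 14] are all distinct, so no two queens attack.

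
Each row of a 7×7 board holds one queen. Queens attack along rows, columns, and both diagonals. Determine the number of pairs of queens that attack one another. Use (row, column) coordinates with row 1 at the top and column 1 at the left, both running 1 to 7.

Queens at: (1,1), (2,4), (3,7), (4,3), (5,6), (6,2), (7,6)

Same column: (5,6)–(7,6) (column 6).
Same diagonal: (4,3)–(7,6) (|4−7| = |3−6| = 3).
Total attacking pairs: 2.

2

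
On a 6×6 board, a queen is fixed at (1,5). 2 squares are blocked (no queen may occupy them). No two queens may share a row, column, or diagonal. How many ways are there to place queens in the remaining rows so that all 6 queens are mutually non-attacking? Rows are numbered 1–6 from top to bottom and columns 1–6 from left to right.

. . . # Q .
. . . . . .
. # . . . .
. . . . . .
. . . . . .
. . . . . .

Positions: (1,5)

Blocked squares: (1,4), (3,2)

1

Branch on row 2: col 1 → 0; col 2 → 0; col 3 → 1.
Sum: 0 + 0 + 1 = 1.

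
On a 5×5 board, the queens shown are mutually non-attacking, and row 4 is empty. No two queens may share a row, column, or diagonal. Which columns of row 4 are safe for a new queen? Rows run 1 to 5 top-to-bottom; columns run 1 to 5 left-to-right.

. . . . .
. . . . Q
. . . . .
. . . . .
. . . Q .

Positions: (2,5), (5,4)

columns 1, 2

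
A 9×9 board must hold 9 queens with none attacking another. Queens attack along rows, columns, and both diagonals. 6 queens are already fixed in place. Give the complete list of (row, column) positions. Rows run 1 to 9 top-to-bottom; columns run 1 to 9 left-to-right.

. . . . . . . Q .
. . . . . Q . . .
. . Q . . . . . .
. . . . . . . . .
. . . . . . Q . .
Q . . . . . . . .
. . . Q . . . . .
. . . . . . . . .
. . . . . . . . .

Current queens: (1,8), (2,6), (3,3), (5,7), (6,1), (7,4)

(1,8) (2,6) (3,3) (4,9) (5,7) (6,1) (7,4) (8,2) (9,5)

Row 4: attacked by (1,8)→{5,8}; (2,6)→{4,6,8}; (3,3)→{2,3,4}; (5,7)→{6,7,8}; (6,1)→{1,3}; (7,4)→{1,4,7}. Safe: 9. Place at column 9.
Row 8: attacked by (1,8)→{1,8}; (2,6)→{6}; (3,3)→{3,8}; (4,9)→{5,9}; (5,7)→{4,7}; (6,1)→{1,3}; (7,4)→{3,4,5}. Safe: 2. Place at column 2.
Row 9: attacked by (1,8)→{8}; (2,6)→{6}; (3,3)→{3,9}; (4,9)→{4,9}; (5,7)→{3,7}; (6,1)→{1,4}; (7,4)→{2,4,6}; (8,2)→{1,2,3}. Safe: 5. Place at column 5.
Columns [8, 6, 3, 9, 7, 1, 4, 2, 5], r−c [-7, -4, 0, -5, -2, 5, 3, 6, 4], r+c [9, 8, 6, 13, 12, 7, 11, 10, 14] are all distinct, so no two queens attack.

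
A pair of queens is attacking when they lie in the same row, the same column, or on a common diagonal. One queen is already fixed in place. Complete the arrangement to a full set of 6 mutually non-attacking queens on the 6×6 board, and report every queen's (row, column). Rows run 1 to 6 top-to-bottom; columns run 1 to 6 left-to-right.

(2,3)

Row 1: attacked by (2,3)→{2,3,4}. Safe: 1, 5, 6. Place at column 5.
Row 3: attacked by (1,5)→{3,5}; (2,3)→{2,3,4}. Safe: 1, 6. Place at column 1.
Row 4: attacked by (1,5)→{2,5}; (2,3)→{1,3,5}; (3,1)→{1,2}. Safe: 4, 6. Place at column 6.
Row 5: attacked by (1,5)→{1,5}; (2,3)→{3,6}; (3,1)→{1,3}; (4,6)→{5,6}. Safe: 2, 4. Place at column 4.
Row 6: attacked by (1,5)→{5}; (2,3)→{3}; (3,1)→{1,4}; (4,6)→{4,6}; (5,4)→{3,4,5}. Safe: 2. Place at column 2.
Columns [5, 3, 1, 6, 4, 2], r−c [-4, -1, 2, -2, 1, 4], r+c [6, 5, 4, 10, 9, 8] are all distinct, so no two queens attack.

(1,5) (2,3) (3,1) (4,6) (5,4) (6,2)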